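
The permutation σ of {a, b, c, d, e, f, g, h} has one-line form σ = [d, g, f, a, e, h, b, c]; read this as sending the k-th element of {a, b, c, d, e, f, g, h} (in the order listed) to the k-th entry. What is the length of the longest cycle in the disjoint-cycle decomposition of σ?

3

Decomposing into disjoint cycles gives (a d)(b g)(c f h); the longest has length 3.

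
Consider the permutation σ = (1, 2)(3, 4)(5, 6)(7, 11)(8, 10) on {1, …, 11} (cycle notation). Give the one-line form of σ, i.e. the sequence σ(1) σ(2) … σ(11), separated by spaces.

Reading each image from the cycles: 1↦2, 2↦1, 3↦4, 4↦3, 5↦6, 6↦5, 7↦11, 8↦10, 9↦9, 10↦8, 11↦7.
So the one-line form is 2 1 4 3 6 5 11 10 9 8 7.

2 1 4 3 6 5 11 10 9 8 7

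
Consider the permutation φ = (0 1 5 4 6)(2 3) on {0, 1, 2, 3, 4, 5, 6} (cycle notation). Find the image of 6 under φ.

0

6 appears in (0 1 5 4 6); the next entry (wrapping around) is 0.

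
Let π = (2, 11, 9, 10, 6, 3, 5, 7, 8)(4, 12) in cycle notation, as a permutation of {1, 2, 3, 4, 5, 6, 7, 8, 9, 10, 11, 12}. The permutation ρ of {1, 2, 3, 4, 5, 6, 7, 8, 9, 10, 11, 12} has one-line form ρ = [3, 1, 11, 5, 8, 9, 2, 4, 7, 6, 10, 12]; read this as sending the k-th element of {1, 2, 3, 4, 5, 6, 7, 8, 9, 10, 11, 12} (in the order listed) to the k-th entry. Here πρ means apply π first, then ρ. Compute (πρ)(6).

π(6) = 3, then ρ(3) = 11; composing gives (πρ)(6) = 11.

11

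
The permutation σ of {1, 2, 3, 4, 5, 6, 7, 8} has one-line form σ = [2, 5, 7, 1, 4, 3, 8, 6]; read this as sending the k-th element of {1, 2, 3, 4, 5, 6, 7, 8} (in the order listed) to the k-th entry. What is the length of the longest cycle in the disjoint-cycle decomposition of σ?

Decomposing into disjoint cycles gives (1, 2, 5, 4)(3, 7, 8, 6); the longest has length 4.

4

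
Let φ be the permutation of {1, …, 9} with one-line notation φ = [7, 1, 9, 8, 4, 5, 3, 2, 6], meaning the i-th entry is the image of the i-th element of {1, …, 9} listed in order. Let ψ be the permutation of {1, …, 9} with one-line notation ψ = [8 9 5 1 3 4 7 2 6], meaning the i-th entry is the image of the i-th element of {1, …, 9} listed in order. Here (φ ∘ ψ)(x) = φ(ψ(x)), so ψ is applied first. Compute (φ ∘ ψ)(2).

6

(φ ∘ ψ)(2) = φ(ψ(2)). ψ(2) = 9, then φ(9) = 6. So (φ ∘ ψ)(2) = 6.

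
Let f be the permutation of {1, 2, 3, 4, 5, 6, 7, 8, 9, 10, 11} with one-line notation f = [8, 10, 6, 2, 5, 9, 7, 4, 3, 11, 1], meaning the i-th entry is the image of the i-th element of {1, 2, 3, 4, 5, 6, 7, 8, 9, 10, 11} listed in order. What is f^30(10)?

10

Tracing 10 → 11 → … returns to 10 after 6 steps, so 10 lies in a 6-cycle (1 8 4 2 10 11).
On a 6-cycle, f^6 is the identity, so f^30 = f^0 there (30 ≡ 0 mod 6).
So f^30(10) = 10.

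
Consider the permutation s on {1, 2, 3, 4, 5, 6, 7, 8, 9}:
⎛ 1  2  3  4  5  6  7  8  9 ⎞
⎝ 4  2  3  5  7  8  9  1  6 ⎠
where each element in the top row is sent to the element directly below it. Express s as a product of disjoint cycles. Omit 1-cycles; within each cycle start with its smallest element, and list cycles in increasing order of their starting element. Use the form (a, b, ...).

(1, 4, 5, 7, 9, 6, 8)

Start at 1 and follow images: 1 → 4 → 5 → 7 → 9 → 6 → 8 → 1, giving the cycle (1, 4, 5, 7, 9, 6, 8).
Continuing from each remaining unvisited element yields (1, 4, 5, 7, 9, 6, 8).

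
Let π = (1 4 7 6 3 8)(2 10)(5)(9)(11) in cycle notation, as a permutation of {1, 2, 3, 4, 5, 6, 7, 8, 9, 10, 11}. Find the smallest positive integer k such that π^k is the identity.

The disjoint cycles have lengths 6, 2, 1, 1, 1.
The order is lcm(6, 2) = 6.

6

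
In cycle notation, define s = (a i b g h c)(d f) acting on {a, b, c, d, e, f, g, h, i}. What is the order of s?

6

The cycle type of s is (6, 2, 1).
The order of s is the least common multiple of its cycle lengths: lcm(6, 2) = 6.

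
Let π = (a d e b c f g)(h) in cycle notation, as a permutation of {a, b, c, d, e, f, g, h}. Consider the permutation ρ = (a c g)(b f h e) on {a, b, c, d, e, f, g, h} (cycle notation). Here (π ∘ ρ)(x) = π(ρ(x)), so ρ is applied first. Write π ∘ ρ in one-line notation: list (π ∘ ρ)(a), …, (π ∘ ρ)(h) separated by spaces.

f g a e c h d b

(π ∘ ρ)(x) = π(ρ(x)). Computing each image: π(ρ(a)) = π(c) = f, π(ρ(b)) = π(f) = g, π(ρ(c)) = π(g) = a, π(ρ(d)) = π(d) = e, π(ρ(e)) = π(b) = c, π(ρ(f)) = π(h) = h, π(ρ(g)) = π(a) = d, π(ρ(h)) = π(e) = b.
Hence π ∘ ρ = [f g a e c h d b].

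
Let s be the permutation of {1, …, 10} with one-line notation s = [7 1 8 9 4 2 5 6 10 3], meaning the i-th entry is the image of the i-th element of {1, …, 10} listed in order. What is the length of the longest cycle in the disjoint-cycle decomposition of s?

Decomposing into disjoint cycles gives (1 7 5 4 9 10 3 8 6 2); the longest has length 10.

10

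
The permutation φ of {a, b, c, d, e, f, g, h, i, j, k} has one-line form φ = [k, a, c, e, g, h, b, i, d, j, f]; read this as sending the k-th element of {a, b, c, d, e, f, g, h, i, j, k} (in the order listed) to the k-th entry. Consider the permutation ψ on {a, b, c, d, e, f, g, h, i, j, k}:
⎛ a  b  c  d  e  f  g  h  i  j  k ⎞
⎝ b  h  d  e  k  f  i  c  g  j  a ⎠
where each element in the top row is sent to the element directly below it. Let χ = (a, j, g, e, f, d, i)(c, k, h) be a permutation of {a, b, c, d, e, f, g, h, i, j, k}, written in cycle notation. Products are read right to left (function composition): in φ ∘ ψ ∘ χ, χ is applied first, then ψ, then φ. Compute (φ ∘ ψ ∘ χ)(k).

(φ ∘ ψ ∘ χ)(k) = φ(ψ(χ(k))). χ(k) = h, then ψ(h) = c, then φ(c) = c, so the result is c.

c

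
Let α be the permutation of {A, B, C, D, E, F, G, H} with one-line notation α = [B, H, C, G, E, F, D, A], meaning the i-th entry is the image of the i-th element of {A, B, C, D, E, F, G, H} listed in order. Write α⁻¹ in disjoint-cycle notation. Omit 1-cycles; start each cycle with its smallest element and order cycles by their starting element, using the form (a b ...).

First write α in disjoint cycles: (A B H)(D G).
Reversing each cycle (and rotating so the smallest element leads) gives α⁻¹ = (A H B)(D G).

(A H B)(D G)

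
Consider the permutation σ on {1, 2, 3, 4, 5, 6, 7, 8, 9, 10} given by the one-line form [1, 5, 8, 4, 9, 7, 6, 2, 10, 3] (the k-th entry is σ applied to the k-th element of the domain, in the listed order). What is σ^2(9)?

Tracing 9 → 10 → … returns to 9 after 6 steps, so 9 lies in a 6-cycle (2, 5, 9, 10, 3, 8).
Stepping 2 places around the cycle: 9 → 10 → 3.

3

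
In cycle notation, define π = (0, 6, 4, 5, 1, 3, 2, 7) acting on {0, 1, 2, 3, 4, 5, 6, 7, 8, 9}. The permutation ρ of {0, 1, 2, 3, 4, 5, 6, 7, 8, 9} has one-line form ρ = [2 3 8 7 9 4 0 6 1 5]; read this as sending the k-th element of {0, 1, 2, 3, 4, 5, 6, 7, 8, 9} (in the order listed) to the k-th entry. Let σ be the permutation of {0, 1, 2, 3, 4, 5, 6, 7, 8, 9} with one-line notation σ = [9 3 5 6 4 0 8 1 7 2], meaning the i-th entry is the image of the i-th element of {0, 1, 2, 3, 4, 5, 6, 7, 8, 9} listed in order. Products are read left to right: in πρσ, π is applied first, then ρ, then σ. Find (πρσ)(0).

9

(πρσ)(0) = σ(ρ(π(0))). π(0) = 6, then ρ(6) = 0, then σ(0) = 9, so the result is 9.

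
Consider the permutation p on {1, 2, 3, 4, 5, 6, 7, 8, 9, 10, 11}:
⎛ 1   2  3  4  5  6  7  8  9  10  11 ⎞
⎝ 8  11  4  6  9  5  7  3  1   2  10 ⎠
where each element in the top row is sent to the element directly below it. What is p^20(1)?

9

Tracing 1 → 8 → … returns to 1 after 7 steps, so 1 lies in a 7-cycle (1 8 3 4 6 5 9).
On a 7-cycle, p^7 is the identity, so p^20 = p^6 there (20 ≡ 6 mod 7).
Stepping 6 places around the cycle: 1 → 8 → 3 → 4 → 6 → 5 → 9.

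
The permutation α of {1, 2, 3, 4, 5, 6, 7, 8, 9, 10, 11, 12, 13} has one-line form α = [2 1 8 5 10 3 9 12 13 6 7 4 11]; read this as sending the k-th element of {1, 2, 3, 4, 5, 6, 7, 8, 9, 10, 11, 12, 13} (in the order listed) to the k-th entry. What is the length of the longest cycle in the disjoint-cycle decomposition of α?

Decomposing into disjoint cycles gives (1, 2)(3, 8, 12, 4, 5, 10, 6)(7, 9, 13, 11); the longest has length 7.

7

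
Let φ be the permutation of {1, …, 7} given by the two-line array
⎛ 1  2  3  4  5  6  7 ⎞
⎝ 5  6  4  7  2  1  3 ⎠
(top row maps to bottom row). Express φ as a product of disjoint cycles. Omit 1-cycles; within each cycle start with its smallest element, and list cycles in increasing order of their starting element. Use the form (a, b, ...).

(1, 5, 2, 6)(3, 4, 7)

Iterating φ from 1 gives 1 → 5 → 2 → 6 → 1; that is the 4-cycle (1, 5, 2, 6).
Repeating from the next unused element and collecting all non-trivial cycles gives (1, 5, 2, 6)(3, 4, 7).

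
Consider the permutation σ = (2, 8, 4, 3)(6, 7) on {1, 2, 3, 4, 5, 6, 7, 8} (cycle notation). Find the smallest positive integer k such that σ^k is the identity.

4

The disjoint cycles have lengths 4, 2, 1, 1.
The order is lcm(4, 2) = 4.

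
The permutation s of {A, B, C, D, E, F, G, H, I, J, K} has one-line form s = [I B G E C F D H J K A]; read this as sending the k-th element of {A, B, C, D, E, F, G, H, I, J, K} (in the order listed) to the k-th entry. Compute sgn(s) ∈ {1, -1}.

In disjoint-cycle form the cycle lengths are 4, 4, 1, 1, 1.
A cycle of length ℓ contributes ℓ−1 transpositions, so s is a product of 3 + 3 = 6 transpositions — even.

1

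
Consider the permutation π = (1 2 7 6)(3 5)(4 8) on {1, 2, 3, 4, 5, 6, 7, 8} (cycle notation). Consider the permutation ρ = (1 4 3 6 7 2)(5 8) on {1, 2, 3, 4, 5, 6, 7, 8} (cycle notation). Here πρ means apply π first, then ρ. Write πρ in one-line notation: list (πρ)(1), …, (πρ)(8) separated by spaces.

1 2 8 5 6 4 7 3

For each element, apply π then ρ: 1 → 2 → 1; 2 → 7 → 2; 3 → 5 → 8; 4 → 8 → 5; 5 → 3 → 6; 6 → 1 → 4; 7 → 6 → 7; 8 → 4 → 3.
Collecting the images, πρ = [1 2 8 5 6 4 7 3].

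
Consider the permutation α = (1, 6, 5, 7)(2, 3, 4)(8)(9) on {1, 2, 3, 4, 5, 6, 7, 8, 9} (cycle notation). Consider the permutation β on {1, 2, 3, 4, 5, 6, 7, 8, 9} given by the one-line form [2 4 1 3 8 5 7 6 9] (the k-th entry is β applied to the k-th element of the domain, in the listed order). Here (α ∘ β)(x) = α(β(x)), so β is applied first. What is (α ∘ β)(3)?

First apply β: β(3) = 1, then α(1) = 6. Thus (α ∘ β)(3) = 6.

6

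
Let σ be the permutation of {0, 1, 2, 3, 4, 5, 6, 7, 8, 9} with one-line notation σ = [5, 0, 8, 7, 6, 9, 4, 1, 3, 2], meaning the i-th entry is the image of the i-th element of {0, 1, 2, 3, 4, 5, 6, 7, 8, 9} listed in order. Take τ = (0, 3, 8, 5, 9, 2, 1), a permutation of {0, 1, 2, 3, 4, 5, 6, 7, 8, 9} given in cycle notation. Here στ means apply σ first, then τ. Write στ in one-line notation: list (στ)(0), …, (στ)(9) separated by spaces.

(στ)(x) = τ(σ(x)). Computing each image: τ(σ(0)) = τ(5) = 9, τ(σ(1)) = τ(0) = 3, τ(σ(2)) = τ(8) = 5, τ(σ(3)) = τ(7) = 7, τ(σ(4)) = τ(6) = 6, τ(σ(5)) = τ(9) = 2, τ(σ(6)) = τ(4) = 4, τ(σ(7)) = τ(1) = 0, τ(σ(8)) = τ(3) = 8, τ(σ(9)) = τ(2) = 1.
Hence στ = [9 3 5 7 6 2 4 0 8 1].

9 3 5 7 6 2 4 0 8 1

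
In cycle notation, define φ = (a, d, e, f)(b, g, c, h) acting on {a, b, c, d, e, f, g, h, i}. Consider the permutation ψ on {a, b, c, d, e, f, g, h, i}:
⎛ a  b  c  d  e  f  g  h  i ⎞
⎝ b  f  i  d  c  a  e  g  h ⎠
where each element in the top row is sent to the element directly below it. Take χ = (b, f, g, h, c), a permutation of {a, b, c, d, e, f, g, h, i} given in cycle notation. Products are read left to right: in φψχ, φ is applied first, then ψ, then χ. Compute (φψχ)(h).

g

Apply the permutations in order: φ(h) = b, then ψ(b) = f, then χ(f) = g. So (φψχ)(h) = g.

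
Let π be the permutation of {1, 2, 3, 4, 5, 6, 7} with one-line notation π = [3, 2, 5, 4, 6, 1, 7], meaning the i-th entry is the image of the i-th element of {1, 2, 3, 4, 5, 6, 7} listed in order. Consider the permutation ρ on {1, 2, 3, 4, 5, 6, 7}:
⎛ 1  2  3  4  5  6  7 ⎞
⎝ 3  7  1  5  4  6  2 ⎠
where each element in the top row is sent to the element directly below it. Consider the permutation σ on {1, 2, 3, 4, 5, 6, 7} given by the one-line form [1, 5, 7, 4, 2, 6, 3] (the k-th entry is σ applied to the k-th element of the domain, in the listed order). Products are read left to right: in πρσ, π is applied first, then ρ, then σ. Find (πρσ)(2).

3

(πρσ)(2) = σ(ρ(π(2))). π(2) = 2, then ρ(2) = 7, then σ(7) = 3, so the result is 3.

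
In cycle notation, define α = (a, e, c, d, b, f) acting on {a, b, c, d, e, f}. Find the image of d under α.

b

Within (a, e, c, d, b, f), d ↦ b.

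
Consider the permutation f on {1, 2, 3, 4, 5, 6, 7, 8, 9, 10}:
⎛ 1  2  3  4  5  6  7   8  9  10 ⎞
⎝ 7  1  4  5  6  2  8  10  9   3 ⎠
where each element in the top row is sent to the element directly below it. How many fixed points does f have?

1

The fixed points (elements with f(x) = x) are {9}, so there is 1.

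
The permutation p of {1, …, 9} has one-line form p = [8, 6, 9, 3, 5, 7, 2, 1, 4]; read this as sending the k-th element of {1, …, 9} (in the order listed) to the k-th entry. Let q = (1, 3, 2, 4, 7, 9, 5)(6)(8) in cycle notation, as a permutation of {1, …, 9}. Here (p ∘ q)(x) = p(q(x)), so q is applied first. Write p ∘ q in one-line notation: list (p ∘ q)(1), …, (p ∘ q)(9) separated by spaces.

9 3 6 2 8 7 4 1 5

For each element, apply q then p: 1 → 3 → 9; 2 → 4 → 3; 3 → 2 → 6; 4 → 7 → 2; 5 → 1 → 8; 6 → 6 → 7; 7 → 9 → 4; 8 → 8 → 1; 9 → 5 → 5.
So p ∘ q in one-line form is 9 3 6 2 8 7 4 1 5.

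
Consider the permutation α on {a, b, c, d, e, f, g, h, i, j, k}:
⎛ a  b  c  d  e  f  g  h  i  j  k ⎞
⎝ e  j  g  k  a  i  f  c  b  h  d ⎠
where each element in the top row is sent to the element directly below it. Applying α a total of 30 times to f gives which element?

b

Tracing f → i → … returns to f after 7 steps, so f lies in a 7-cycle (b, j, h, c, g, f, i).
Since the cycle has length 7, α^30 acts on it the same as α^2 (30 mod 7 = 2).
Stepping 2 places around the cycle: f → i → b.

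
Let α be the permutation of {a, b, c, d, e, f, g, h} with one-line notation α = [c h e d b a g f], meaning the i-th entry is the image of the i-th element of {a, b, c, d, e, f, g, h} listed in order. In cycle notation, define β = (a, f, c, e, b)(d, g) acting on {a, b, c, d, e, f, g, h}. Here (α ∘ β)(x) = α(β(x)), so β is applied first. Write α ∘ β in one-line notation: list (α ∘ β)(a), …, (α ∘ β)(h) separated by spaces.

a c b g h e d f

(α ∘ β)(x) = α(β(x)). Computing each image: α(β(a)) = α(f) = a, α(β(b)) = α(a) = c, α(β(c)) = α(e) = b, α(β(d)) = α(g) = g, α(β(e)) = α(b) = h, α(β(f)) = α(c) = e, α(β(g)) = α(d) = d, α(β(h)) = α(h) = f.
Hence α ∘ β = [a c b g h e d f].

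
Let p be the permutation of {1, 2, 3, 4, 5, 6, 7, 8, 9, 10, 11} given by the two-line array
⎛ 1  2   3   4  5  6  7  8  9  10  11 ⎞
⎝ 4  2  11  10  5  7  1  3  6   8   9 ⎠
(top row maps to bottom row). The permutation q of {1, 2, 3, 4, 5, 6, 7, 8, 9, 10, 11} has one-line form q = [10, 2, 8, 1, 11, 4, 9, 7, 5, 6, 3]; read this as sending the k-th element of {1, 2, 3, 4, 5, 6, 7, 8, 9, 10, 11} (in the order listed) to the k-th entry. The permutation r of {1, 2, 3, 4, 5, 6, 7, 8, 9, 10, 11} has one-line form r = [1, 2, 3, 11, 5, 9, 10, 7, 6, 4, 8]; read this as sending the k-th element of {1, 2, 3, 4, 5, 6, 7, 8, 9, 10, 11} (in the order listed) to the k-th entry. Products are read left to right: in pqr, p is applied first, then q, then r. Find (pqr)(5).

8

(pqr)(5) = r(q(p(5))). p(5) = 5, then q(5) = 11, then r(11) = 8, so the result is 8.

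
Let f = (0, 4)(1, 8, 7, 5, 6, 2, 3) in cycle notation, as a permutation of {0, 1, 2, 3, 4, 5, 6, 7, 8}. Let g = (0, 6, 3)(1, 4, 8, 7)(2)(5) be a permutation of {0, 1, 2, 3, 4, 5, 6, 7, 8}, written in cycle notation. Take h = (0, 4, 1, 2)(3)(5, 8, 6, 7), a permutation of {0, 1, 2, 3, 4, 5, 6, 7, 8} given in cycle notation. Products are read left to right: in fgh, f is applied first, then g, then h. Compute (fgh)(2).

Chase 2: f(2) = 3; g(3) = 0; h(0) = 4. Hence (fgh)(2) = 4.

4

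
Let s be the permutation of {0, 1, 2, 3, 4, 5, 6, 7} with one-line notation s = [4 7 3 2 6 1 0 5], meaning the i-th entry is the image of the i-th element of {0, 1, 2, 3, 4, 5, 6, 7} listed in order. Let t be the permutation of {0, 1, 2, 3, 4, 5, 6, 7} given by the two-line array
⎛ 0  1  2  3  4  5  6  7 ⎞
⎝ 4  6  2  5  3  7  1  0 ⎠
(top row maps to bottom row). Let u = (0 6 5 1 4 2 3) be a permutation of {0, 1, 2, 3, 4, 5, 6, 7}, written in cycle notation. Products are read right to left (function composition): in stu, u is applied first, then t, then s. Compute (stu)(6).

Chase 6: u(6) = 5; t(5) = 7; s(7) = 5. Hence (stu)(6) = 5.

5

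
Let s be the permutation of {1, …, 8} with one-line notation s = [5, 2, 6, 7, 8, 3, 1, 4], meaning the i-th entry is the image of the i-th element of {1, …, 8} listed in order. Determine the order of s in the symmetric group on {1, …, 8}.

10

Decomposing into disjoint cycles gives cycle lengths 5, 2, 1.
Since disjoint cycles commute, ord(s) = lcm(5, 2) = 10.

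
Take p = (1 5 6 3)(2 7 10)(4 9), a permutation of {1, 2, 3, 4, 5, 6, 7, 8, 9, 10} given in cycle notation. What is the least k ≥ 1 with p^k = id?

12

The cycle type of p is (4, 3, 2, 1).
The order of p is the least common multiple of its cycle lengths: lcm(4, 3, 2) = 12.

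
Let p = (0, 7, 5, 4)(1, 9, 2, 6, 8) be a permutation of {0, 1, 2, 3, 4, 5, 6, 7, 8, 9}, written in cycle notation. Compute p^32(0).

0

0 lies in the 4-cycle (0, 7, 5, 4).
Powers repeat with period 4 on this cycle, and 32 mod 4 = 0, so p^32(0) = p^0(0).
So p^32(0) = 0.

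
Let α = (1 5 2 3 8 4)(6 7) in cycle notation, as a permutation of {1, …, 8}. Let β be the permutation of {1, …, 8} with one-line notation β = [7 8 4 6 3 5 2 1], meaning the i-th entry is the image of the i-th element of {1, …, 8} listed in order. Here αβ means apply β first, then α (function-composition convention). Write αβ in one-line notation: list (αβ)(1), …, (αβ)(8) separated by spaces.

For each element, apply β then α: 1 → 7 → 6; 2 → 8 → 4; 3 → 4 → 1; 4 → 6 → 7; 5 → 3 → 8; 6 → 5 → 2; 7 → 2 → 3; 8 → 1 → 5.
So αβ in one-line form is 6 4 1 7 8 2 3 5.

6 4 1 7 8 2 3 5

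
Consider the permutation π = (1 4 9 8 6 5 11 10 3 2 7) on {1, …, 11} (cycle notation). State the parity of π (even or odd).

even

The cycle lengths are 11.
A cycle is odd iff its length is even; π has 0 even-length cycles, so sgn(π) = (−1)^0 and π is even.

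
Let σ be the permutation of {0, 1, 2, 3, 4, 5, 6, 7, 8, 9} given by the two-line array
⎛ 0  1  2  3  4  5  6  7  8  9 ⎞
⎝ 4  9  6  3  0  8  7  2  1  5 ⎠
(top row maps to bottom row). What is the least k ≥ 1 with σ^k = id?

12

Writing σ as disjoint cycles, the cycle lengths are 4, 3, 2, 1.
The order of σ is the least common multiple of its cycle lengths: lcm(4, 3, 2) = 12.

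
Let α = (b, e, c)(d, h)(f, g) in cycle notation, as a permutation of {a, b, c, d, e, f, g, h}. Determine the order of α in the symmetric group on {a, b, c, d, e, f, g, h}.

The disjoint cycles have lengths 3, 2, 2, 1.
The order of α is the least common multiple of its cycle lengths: lcm(3, 2, 2) = 6.

6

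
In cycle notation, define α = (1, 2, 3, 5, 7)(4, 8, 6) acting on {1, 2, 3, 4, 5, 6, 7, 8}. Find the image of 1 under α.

Within (1, 2, 3, 5, 7), 1 ↦ 2.

2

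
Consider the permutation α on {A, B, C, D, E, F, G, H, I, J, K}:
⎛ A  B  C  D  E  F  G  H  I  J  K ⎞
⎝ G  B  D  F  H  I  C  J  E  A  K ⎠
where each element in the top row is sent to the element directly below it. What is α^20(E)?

J

Tracing E → H → … returns to E after 9 steps, so E lies in a 9-cycle (A, G, C, D, F, I, E, H, J).
Since the cycle has length 9, α^20 acts on it the same as α^2 (20 mod 9 = 2).
Advancing 2 steps from E: E → H → J.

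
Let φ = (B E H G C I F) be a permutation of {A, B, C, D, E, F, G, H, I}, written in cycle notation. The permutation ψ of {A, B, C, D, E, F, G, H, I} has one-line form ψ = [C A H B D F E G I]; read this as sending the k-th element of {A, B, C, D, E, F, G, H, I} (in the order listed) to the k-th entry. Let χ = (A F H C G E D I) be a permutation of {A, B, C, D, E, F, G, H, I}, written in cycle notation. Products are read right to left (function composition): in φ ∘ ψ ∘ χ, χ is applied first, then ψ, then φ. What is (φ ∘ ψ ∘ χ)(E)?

E

Chase E: χ(E) = D; ψ(D) = B; φ(B) = E. Hence (φ ∘ ψ ∘ χ)(E) = E.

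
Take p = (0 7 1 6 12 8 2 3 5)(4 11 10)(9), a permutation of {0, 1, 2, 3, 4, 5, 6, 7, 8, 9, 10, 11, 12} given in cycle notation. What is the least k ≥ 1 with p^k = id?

9

The disjoint cycles have lengths 9, 3, 1.
The order of p is the least common multiple of its cycle lengths: lcm(9, 3) = 9.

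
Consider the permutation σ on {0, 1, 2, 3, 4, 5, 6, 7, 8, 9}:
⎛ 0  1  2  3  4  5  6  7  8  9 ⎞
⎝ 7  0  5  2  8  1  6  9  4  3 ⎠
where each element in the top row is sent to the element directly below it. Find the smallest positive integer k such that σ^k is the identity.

14

Decomposing into disjoint cycles gives cycle lengths 7, 2, 1.
The order of σ is the least common multiple of its cycle lengths: lcm(7, 2) = 14.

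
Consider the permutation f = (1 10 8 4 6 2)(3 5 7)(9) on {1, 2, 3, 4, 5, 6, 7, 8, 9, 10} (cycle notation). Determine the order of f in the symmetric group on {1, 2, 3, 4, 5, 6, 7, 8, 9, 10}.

The disjoint cycles have lengths 6, 3, 1.
Since disjoint cycles commute, ord(f) = lcm(6, 3) = 6.

6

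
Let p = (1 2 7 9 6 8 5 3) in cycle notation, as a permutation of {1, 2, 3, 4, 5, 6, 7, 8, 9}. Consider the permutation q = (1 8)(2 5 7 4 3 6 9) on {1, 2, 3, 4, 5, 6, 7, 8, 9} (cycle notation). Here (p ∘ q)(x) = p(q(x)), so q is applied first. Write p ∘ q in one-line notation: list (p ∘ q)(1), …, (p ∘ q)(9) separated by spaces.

Chase each element through q then p: 1 → 8 → 5; 2 → 5 → 3; 3 → 6 → 8; 4 → 3 → 1; 5 → 7 → 9; 6 → 9 → 6; 7 → 4 → 4; 8 → 1 → 2; 9 → 2 → 7.
Collecting the images, p ∘ q = [5 3 8 1 9 6 4 2 7].

5 3 8 1 9 6 4 2 7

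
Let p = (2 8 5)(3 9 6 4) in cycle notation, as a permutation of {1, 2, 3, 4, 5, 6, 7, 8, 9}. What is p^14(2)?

2 lies in the 3-cycle (2 8 5).
Powers repeat with period 3 on this cycle, and 14 mod 3 = 2, so p^14(2) = p^2(2).
Stepping 2 places around the cycle: 2 → 8 → 5.

5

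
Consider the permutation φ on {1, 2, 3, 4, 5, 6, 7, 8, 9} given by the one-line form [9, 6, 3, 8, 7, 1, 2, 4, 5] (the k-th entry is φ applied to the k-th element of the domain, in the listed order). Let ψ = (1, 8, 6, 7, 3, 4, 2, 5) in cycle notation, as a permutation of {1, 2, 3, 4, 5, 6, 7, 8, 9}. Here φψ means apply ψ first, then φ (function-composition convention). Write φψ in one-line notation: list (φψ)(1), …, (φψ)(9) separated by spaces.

(φψ)(x) = φ(ψ(x)). Computing each image: φ(ψ(1)) = φ(8) = 4, φ(ψ(2)) = φ(5) = 7, φ(ψ(3)) = φ(4) = 8, φ(ψ(4)) = φ(2) = 6, φ(ψ(5)) = φ(1) = 9, φ(ψ(6)) = φ(7) = 2, φ(ψ(7)) = φ(3) = 3, φ(ψ(8)) = φ(6) = 1, φ(ψ(9)) = φ(9) = 5.
Hence φψ = [4 7 8 6 9 2 3 1 5].

4 7 8 6 9 2 3 1 5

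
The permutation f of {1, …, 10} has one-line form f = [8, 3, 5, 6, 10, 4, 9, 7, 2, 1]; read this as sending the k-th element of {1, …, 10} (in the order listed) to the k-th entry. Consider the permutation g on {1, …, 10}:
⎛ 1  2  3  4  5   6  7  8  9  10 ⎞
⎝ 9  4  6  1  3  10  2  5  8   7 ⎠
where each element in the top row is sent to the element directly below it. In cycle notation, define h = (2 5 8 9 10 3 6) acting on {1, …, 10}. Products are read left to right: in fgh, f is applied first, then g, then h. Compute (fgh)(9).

Apply the permutations in order: f(9) = 2, then g(2) = 4, then h(4) = 4. So (fgh)(9) = 4.

4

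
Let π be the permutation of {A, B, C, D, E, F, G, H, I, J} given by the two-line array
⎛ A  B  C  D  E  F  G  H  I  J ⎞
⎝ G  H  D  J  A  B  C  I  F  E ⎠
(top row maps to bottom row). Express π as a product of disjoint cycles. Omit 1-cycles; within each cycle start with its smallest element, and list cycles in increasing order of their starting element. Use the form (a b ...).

Iterating π from A gives A → G → C → D → J → E → A; that is the 6-cycle (A G C D J E).
Repeating from the next unused element and collecting all non-trivial cycles gives (A G C D J E)(B H I F).

(A G C D J E)(B H I F)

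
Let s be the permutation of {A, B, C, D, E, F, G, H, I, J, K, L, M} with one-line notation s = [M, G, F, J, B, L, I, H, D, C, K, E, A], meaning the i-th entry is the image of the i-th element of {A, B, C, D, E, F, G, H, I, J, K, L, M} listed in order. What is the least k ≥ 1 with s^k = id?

18

Writing s as disjoint cycles, the cycle lengths are 9, 2, 1, 1.
The order is lcm(9, 2) = 18.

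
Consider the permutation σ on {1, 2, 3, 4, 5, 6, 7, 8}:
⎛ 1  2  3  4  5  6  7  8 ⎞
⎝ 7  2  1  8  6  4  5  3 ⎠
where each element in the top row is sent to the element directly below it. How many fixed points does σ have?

1

The fixed points (elements with σ(x) = x) are {2}, so there is 1.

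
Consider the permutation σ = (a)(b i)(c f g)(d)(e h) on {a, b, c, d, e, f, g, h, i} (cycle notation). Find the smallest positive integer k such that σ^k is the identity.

6

The disjoint cycles have lengths 3, 2, 2, 1, 1.
The order of σ is the least common multiple of its cycle lengths: lcm(3, 2, 2) = 6.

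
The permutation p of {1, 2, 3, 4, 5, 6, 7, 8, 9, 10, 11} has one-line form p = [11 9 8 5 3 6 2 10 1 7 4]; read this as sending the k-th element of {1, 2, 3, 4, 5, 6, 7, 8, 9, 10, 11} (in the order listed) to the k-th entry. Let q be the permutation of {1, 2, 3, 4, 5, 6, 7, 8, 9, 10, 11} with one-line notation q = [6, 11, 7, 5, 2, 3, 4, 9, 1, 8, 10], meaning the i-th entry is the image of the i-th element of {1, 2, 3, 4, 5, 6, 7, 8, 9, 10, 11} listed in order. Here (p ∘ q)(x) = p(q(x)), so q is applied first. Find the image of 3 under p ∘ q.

2

q(3) = 7, then p(7) = 2; composing gives (p ∘ q)(3) = 2.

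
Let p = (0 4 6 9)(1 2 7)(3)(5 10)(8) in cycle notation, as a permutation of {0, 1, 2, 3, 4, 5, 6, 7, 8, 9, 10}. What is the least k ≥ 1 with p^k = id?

The disjoint cycles have lengths 4, 3, 2, 1, 1.
The order of p is the least common multiple of its cycle lengths: lcm(4, 3, 2) = 12.

12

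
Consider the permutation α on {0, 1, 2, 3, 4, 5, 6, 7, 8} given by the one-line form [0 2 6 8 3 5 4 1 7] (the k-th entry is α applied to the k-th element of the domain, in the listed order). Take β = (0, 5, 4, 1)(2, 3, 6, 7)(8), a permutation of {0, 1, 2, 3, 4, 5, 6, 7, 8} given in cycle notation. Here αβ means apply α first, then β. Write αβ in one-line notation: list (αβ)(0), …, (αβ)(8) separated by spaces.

(αβ)(x) = β(α(x)). Computing each image: β(α(0)) = β(0) = 5, β(α(1)) = β(2) = 3, β(α(2)) = β(6) = 7, β(α(3)) = β(8) = 8, β(α(4)) = β(3) = 6, β(α(5)) = β(5) = 4, β(α(6)) = β(4) = 1, β(α(7)) = β(1) = 0, β(α(8)) = β(7) = 2.
Hence αβ = [5 3 7 8 6 4 1 0 2].

5 3 7 8 6 4 1 0 2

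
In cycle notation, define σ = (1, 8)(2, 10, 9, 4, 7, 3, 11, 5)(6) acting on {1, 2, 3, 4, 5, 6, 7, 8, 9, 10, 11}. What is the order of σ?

The cycle type of σ is (8, 2, 1).
Since disjoint cycles commute, ord(σ) = lcm(8, 2) = 8.

8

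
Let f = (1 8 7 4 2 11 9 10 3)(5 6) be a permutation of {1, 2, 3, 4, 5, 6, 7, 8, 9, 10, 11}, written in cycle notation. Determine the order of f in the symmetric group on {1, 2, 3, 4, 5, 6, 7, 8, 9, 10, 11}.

18

The disjoint cycles have lengths 9, 2.
The order is lcm(9, 2) = 18.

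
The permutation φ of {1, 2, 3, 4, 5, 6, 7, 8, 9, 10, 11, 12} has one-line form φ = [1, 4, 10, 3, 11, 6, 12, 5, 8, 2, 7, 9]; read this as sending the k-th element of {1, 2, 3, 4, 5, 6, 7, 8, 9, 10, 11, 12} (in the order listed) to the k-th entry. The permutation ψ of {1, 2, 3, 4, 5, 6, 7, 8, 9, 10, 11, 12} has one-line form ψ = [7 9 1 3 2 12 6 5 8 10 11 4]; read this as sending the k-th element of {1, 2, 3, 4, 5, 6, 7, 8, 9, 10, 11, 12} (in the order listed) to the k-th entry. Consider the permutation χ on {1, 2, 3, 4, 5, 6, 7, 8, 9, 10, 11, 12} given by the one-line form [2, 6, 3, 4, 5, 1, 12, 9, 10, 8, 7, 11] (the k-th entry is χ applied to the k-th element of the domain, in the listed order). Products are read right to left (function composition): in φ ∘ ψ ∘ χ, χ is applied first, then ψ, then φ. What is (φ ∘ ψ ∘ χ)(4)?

10

Chase 4: χ(4) = 4; ψ(4) = 3; φ(3) = 10. Hence (φ ∘ ψ ∘ χ)(4) = 10.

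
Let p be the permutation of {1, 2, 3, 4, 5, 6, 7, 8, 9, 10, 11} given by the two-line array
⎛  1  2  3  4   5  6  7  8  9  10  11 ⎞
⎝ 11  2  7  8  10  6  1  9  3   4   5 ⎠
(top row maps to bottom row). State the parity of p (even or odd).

even

In disjoint-cycle form the cycle lengths are 9, 1, 1.
A cycle of length ℓ contributes ℓ−1 transpositions, so p is a product of 8 transpositions — even.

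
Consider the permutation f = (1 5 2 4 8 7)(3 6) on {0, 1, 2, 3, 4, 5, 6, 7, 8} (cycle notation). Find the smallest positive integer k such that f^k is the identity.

The cycle type of f is (6, 2, 1).
The order of f is the least common multiple of its cycle lengths: lcm(6, 2) = 6.

6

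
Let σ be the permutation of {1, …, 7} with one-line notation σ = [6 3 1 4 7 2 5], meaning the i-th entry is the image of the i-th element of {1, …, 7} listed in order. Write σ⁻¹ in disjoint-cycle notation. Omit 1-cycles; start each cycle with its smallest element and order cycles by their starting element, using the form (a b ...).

(1 3 2 6)(5 7)

First write σ in disjoint cycles: (1 6 2 3)(5 7).
The inverse reverses every cycle; in canonical form, σ⁻¹ = (1 3 2 6)(5 7).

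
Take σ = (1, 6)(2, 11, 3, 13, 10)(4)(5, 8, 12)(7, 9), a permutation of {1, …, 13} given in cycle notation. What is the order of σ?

30

The cycle type of σ is (5, 3, 2, 2, 1).
Since disjoint cycles commute, ord(σ) = lcm(5, 3, 2, 2) = 30.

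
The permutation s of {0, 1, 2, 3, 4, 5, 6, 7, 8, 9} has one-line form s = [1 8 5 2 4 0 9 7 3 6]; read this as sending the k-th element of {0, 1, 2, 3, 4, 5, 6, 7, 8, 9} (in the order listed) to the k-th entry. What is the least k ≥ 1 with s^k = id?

Decomposing into disjoint cycles gives cycle lengths 6, 2, 1, 1.
The order is lcm(6, 2) = 6.

6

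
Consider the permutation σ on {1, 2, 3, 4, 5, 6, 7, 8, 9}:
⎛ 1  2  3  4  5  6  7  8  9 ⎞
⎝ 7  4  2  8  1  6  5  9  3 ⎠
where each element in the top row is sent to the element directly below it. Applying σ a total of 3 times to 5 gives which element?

5

Tracing 5 → 1 → … returns to 5 after 3 steps, so 5 lies in a 3-cycle (1, 7, 5).
Since the cycle has length 3, σ^3 acts on it the same as σ^0 (3 mod 3 = 0).
So σ^3(5) = 5.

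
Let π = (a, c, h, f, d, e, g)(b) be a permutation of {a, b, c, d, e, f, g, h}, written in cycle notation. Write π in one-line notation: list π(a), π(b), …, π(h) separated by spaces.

c b h e g d a f

Each element maps to the next entry in its cycle (wrapping to the front): a↦c, b↦b, c↦h, d↦e, e↦g, f↦d, g↦a, h↦f.
So the one-line form is c b h e g d a f.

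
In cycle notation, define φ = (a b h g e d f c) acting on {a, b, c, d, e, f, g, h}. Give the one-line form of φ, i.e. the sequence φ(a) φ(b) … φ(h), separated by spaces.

b h a f d c e g

Reading each image from the cycles: a→b, b→h, c→a, d→f, e→d, f→c, g→e, h→g.
So the one-line form is b h a f d c e g.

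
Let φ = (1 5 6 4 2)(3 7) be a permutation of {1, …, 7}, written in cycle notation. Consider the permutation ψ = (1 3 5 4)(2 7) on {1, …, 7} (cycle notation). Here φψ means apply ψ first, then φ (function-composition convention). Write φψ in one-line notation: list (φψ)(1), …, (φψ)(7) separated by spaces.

7 3 6 5 2 4 1

(φψ)(x) = φ(ψ(x)). Computing each image: φ(ψ(1)) = φ(3) = 7, φ(ψ(2)) = φ(7) = 3, φ(ψ(3)) = φ(5) = 6, φ(ψ(4)) = φ(1) = 5, φ(ψ(5)) = φ(4) = 2, φ(ψ(6)) = φ(6) = 4, φ(ψ(7)) = φ(2) = 1.
Hence φψ = [7 3 6 5 2 4 1].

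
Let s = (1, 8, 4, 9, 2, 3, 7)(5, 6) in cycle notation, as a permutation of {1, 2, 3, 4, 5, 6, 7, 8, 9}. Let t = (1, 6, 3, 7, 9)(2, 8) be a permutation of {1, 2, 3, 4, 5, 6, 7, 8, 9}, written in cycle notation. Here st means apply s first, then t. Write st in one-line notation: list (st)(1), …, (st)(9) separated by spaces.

2 7 9 1 3 5 6 4 8

(st)(x) = t(s(x)). Computing each image: t(s(1)) = t(8) = 2, t(s(2)) = t(3) = 7, t(s(3)) = t(7) = 9, t(s(4)) = t(9) = 1, t(s(5)) = t(6) = 3, t(s(6)) = t(5) = 5, t(s(7)) = t(1) = 6, t(s(8)) = t(4) = 4, t(s(9)) = t(2) = 8.
Hence st = [2 7 9 1 3 5 6 4 8].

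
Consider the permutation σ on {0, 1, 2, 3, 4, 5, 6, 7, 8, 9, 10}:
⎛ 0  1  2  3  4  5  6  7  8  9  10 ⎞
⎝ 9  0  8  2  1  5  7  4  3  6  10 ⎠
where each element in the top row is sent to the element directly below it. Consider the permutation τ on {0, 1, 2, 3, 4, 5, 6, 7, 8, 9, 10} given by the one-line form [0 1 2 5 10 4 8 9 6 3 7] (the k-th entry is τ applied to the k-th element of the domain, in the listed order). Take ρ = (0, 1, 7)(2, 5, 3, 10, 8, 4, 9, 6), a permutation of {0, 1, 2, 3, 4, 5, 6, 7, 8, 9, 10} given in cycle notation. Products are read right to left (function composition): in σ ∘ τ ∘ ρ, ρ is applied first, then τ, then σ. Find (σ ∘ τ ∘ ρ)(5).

5

Chase 5: ρ(5) = 3; τ(3) = 5; σ(5) = 5. Hence (σ ∘ τ ∘ ρ)(5) = 5.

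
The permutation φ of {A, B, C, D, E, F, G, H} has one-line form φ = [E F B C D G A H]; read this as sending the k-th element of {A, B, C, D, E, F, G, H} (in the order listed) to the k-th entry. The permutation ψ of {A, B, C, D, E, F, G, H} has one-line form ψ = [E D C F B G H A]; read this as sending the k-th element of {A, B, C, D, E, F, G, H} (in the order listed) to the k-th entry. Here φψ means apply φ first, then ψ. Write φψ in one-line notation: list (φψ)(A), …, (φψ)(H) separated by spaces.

B G D C F H E A

For each element, apply φ then ψ: A → E → B; B → F → G; C → B → D; D → C → C; E → D → F; F → G → H; G → A → E; H → H → A.
So φψ in one-line form is B G D C F H E A.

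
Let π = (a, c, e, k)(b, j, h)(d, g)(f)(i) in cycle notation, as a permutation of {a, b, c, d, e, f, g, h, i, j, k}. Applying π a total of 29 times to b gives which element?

h

b lies in the 3-cycle (b, j, h).
Since the cycle has length 3, π^29 acts on it the same as π^2 (29 mod 3 = 2).
Stepping 2 places around the cycle: b → j → h.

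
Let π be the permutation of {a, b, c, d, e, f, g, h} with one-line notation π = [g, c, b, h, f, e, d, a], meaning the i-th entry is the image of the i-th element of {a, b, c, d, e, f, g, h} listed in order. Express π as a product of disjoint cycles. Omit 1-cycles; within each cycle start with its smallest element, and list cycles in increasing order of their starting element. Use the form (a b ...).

Iterating π from a gives a → g → d → h → a; that is the 4-cycle (a g d h).
Continuing from each remaining unvisited element yields (a g d h)(b c)(e f).

(a g d h)(b c)(e f)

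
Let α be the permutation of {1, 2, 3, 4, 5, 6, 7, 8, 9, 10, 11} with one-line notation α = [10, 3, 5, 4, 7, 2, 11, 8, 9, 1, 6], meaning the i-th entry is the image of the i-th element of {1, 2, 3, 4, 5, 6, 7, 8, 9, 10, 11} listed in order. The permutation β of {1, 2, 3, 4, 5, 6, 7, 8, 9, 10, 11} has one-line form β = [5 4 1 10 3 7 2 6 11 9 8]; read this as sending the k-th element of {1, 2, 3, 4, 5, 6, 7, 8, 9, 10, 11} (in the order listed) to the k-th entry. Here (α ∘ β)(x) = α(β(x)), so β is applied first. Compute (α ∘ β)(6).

(α ∘ β)(6) = α(β(6)). β(6) = 7, then α(7) = 11. So (α ∘ β)(6) = 11.

11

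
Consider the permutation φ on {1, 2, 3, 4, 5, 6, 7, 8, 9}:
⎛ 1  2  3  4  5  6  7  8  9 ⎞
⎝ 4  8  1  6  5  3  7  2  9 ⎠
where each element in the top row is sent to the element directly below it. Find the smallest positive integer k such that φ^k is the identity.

The disjoint-cycle form of φ has cycle lengths 4, 2, 1, 1, 1.
The order is lcm(4, 2) = 4.

4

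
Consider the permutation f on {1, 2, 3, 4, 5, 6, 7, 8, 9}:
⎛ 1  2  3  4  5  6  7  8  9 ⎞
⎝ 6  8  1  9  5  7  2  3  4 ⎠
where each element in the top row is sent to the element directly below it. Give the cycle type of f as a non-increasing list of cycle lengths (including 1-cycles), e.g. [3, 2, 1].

[6, 2, 1]

The disjoint cycles are (1 6 7 2 8 3)(4 9)(5), with lengths 6, 2, 1 in non-increasing order.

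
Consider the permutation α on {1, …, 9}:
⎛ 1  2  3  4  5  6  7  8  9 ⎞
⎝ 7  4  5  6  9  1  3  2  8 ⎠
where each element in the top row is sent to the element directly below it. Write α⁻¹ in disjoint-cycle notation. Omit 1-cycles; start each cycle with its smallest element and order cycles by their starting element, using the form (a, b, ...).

First write α in disjoint cycles: (1, 7, 3, 5, 9, 8, 2, 4, 6).
Reversing each cycle (and rotating so the smallest element leads) gives α⁻¹ = (1, 6, 4, 2, 8, 9, 5, 3, 7).

(1, 6, 4, 2, 8, 9, 5, 3, 7)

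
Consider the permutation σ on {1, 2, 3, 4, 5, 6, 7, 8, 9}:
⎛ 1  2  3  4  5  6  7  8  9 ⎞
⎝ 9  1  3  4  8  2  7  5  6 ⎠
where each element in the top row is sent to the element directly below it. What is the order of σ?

Decomposing into disjoint cycles gives cycle lengths 4, 2, 1, 1, 1.
Since disjoint cycles commute, ord(σ) = lcm(4, 2) = 4.

4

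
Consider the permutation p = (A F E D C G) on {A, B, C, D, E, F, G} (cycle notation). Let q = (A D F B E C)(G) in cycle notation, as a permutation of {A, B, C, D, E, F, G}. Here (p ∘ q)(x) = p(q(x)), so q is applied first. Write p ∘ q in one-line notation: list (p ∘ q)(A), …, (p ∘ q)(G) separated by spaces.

(p ∘ q)(x) = p(q(x)). Computing each image: p(q(A)) = p(D) = C, p(q(B)) = p(E) = D, p(q(C)) = p(A) = F, p(q(D)) = p(F) = E, p(q(E)) = p(C) = G, p(q(F)) = p(B) = B, p(q(G)) = p(G) = A.
Hence p ∘ q = [C D F E G B A].

C D F E G B A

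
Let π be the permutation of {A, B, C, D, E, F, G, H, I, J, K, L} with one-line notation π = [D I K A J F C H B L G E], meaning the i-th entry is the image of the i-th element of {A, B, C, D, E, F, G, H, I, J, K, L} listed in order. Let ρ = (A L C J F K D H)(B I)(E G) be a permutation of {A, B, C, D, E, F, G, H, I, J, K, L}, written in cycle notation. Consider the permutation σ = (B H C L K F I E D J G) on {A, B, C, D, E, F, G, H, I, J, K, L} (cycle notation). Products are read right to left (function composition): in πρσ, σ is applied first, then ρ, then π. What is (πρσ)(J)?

J

Apply the permutations in order: σ(J) = G, then ρ(G) = E, then π(E) = J. So (πρσ)(J) = J.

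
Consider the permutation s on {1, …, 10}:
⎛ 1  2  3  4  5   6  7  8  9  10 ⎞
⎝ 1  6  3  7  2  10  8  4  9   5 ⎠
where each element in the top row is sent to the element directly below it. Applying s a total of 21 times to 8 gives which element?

Tracing 8 → 4 → … returns to 8 after 3 steps, so 8 lies in a 3-cycle (4, 7, 8).
On a 3-cycle, s^3 is the identity, so s^21 = s^0 there (21 ≡ 0 mod 3).
So s^21(8) = 8.

8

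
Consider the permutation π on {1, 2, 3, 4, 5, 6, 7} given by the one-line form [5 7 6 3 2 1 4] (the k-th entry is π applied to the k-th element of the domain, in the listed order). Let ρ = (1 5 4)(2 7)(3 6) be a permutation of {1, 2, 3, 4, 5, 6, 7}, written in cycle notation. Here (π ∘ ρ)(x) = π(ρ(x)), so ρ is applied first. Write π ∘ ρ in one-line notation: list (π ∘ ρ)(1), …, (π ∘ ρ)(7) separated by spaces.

(π ∘ ρ)(x) = π(ρ(x)). Computing each image: π(ρ(1)) = π(5) = 2, π(ρ(2)) = π(7) = 4, π(ρ(3)) = π(6) = 1, π(ρ(4)) = π(1) = 5, π(ρ(5)) = π(4) = 3, π(ρ(6)) = π(3) = 6, π(ρ(7)) = π(2) = 7.
Hence π ∘ ρ = [2 4 1 5 3 6 7].

2 4 1 5 3 6 7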